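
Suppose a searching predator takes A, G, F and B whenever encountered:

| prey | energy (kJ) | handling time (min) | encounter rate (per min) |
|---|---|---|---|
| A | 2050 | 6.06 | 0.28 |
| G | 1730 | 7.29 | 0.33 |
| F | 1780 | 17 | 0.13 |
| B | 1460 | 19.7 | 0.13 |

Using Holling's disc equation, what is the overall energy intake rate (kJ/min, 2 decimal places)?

158.62 kJ/min

R = (0.28×2050 + 0.33×1730 + 0.13×1780 + 0.13×1460) / (1 + 0.28×6.06 + 0.33×7.29 + 0.13×17 + 0.13×19.7) = 1566/9.873 = 158.6 kJ/min.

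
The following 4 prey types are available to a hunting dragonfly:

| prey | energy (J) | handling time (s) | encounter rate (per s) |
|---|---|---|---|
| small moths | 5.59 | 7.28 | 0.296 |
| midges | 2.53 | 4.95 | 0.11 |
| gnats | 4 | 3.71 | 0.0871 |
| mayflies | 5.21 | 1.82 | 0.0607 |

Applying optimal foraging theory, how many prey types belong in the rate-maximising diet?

3

Rank by E/h (J/s): mayflies 2.86, gnats 1.08, small moths 0.768, midges 0.511. Include each in turn until the next type's E/h falls below the running intake rate.
Rate on top 1: 0.2848. gnats: 1.08 > 0.2848 → include.
Rate on top 2: 0.4636. small moths: 0.768 > 0.4636 → include.
Rate on top 3: 0.6463. midges: 0.511 < 0.6463 → exclude; stop.
Optimal diet: mayflies, gnats, small moths — 3 of 4 types.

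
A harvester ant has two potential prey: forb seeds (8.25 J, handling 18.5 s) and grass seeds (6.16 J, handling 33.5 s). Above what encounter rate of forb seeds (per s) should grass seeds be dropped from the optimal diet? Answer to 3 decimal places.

The zero-one rule: include grass seeds iff E₂/h₂ > λE₁/(1+λh₁). Equality gives the switch point.
λE₁h₂ = E₂ + λE₂h₁ ⇒ λ = E₂/(E₁h₂ − E₂h₁) = 6.16/(276.4 − 114) = 0.03793 per s.

0.038 per s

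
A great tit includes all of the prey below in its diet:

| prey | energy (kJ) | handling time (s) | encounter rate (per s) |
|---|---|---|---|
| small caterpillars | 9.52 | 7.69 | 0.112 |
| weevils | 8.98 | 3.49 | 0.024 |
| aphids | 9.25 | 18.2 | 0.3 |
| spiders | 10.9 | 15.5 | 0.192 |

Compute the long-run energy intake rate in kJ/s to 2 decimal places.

R = (0.112×9.52 + 0.024×8.98 + 0.3×9.25 + 0.192×10.9) / (1 + 0.112×7.69 + 0.024×3.49 + 0.3×18.2 + 0.192×15.5) = 6.15/10.38 = 0.5924 kJ/s.

0.59 kJ/s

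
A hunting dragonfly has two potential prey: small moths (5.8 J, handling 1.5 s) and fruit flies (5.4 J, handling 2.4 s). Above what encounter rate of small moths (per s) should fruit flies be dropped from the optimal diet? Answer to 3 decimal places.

0.928 per s

The zero-one rule: include fruit flies iff E₂/h₂ > λE₁/(1+λh₁). Equality gives the switch point.
λE₁h₂ = E₂ + λE₂h₁ ⇒ λ = E₂/(E₁h₂ − E₂h₁) = 5.4/(13.92 − 8.1) = 0.9278 per s.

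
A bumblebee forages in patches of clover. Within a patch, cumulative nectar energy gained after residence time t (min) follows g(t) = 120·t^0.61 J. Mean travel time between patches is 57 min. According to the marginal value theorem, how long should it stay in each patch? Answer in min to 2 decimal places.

89.15 min

By the marginal value theorem, leave when the instantaneous gain rate g'(t) equals the habitat-wide average g(t)/(T + t).
g'(t) = 0.61·120·t^-0.39. Setting 0.61·120·t^-0.39 = 120·t^0.61/(57+t) gives 0.61(57+t) = t, so 0.39·t = 0.61×57.
t* = 0.61×57/0.39 = 89.15 min.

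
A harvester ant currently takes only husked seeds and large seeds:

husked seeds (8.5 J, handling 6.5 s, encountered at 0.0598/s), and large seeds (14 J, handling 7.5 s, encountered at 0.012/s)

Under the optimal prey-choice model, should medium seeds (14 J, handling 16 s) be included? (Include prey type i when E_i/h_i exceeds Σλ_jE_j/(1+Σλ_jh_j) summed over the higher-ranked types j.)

Current rate: (0.0598×8.5 + 0.012×14)/(1 + 0.0598×6.5 + 0.012×7.5) = 0.4574 J/s.
medium seeds: E/h = 14/16 = 0.875 J/s.
Since 0.875 > R, including medium seeds increases the long-run rate.

Yes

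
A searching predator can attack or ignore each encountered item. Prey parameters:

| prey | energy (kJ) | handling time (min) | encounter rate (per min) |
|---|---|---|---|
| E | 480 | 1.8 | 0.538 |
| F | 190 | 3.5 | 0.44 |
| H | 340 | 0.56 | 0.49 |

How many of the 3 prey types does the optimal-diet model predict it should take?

2

E/h in descending order: H 607, E 267, F 54.3 kJ/min. The optimal diet is the largest prefix of this list for which every included type satisfies E_i/h_i > R on the types above it.
Rate on top 1: 130.7. E: 267 > 130.7 → include.
Rate on top 2: 189.4. F: 54.3 < 189.4 → exclude; stop.
Optimal diet: H, E — 2 of 3 types.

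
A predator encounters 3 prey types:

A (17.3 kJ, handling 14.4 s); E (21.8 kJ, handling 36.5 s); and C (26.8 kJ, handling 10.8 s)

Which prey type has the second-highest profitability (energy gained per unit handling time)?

A

Profitability E/h (kJ/s): A = 17.3/14.4 = 1.2, E = 21.8/36.5 = 0.597, C = 26.8/10.8 = 2.48.
Ranked: C > A > E.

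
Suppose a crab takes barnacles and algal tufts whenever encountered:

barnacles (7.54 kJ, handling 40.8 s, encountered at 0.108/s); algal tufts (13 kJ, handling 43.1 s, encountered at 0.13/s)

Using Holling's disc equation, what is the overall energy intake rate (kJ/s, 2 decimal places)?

R = Σλ_iE_i / (1 + Σλ_ih_i)
Numerator: 0.108×7.54 + 0.13×13 = 2.504
Denominator: 1 + 0.108×40.8 + 0.13×43.1 = 11.01
R = 2.504/11.01 = 0.2275 kJ/s

0.23 kJ/s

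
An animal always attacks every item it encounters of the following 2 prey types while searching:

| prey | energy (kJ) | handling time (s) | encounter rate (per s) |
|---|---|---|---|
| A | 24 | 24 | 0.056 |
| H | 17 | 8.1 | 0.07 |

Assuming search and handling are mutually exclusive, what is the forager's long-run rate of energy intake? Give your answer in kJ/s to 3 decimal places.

0.870 kJ/s

R = (0.056×24 + 0.07×17) / (1 + 0.056×24 + 0.07×8.1) = 2.534/2.911 = 0.8705 kJ/s.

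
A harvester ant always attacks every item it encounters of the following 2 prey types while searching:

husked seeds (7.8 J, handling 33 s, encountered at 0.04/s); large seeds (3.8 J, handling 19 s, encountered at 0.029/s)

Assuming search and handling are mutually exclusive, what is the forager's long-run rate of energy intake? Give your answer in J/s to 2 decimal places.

R = (0.04×7.8 + 0.029×3.8) / (1 + 0.04×33 + 0.029×19) = 0.4222/2.871 = 0.1471 J/s.

0.15 J/s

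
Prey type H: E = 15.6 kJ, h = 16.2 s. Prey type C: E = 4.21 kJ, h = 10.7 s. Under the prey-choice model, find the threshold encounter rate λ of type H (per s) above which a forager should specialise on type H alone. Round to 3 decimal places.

0.043 per s

At the threshold, the rate on type H alone equals the profitability of type C: λ·15.6/(1 + λ·16.2) = 4.21/10.7 = 0.3935.
Rearranging, λ(15.6 − 0.3935×16.2) = 0.3935, so λ = 0.3935/9.226 = 0.04265 per s.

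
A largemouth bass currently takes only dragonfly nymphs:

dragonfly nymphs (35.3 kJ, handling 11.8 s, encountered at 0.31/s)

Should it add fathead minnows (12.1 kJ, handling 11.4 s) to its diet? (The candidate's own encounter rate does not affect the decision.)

On dragonfly nymphs alone, R = ΣλE/(1+Σλh) = 10.94/4.658 = 2.349 kJ/s.
fathead minnows: E/h = 12.1/11.4 = 1.061 kJ/s.
Since 1.061 < R, time spent handling fathead minnows is better spent searching.

No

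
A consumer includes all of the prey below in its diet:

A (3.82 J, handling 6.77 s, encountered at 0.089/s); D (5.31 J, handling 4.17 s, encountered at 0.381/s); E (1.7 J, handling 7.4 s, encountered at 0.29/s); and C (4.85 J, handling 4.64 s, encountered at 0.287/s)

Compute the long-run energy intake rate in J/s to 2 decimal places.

0.64 J/s

R = (0.089×3.82 + 0.381×5.31 + 0.29×1.7 + 0.287×4.85) / (1 + 0.089×6.77 + 0.381×4.17 + 0.29×7.4 + 0.287×4.64) = 4.248/6.669 = 0.637 J/s.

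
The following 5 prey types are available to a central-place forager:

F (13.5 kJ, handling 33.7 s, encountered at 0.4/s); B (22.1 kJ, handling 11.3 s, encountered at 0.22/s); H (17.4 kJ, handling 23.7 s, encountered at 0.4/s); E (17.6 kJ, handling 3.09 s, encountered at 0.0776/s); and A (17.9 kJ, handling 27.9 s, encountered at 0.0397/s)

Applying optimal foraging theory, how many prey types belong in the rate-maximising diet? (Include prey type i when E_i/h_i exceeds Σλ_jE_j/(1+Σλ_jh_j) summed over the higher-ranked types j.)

E/h in descending order: E 5.7, B 1.96, H 0.734, A 0.642, F 0.401 kJ/s. The optimal diet is the largest prefix of this list for which every included type satisfies E_i/h_i > R on the types above it.
Rate on top 1: 1.102. B: 1.96 > 1.102 → include.
Rate on top 2: 1.672. H: 0.734 < 1.672 → exclude; stop.
Optimal diet: E, B — 2 of 5 types.

2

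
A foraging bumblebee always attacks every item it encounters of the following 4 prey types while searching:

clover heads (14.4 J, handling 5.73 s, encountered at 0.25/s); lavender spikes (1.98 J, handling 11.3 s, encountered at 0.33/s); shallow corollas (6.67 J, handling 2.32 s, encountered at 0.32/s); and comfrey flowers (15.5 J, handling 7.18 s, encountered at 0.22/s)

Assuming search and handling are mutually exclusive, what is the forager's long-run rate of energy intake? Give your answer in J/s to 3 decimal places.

R = Σλ_iE_i / (1 + Σλ_ih_i)
Numerator: 0.25×14.4 + 0.33×1.98 + 0.32×6.67 + 0.22×15.5 = 9.798
Denominator: 1 + 0.25×5.73 + 0.33×11.3 + 0.32×2.32 + 0.22×7.18 = 8.483
R = 9.798/8.483 = 1.155 J/s

1.155 J/s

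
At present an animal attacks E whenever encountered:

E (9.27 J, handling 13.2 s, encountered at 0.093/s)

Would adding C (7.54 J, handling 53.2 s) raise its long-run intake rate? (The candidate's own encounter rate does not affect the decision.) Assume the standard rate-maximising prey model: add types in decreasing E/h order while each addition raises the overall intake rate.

No

On E alone, R = ΣλE/(1+Σλh) = 0.8621/2.228 = 0.387 J/s.
C: E/h = 7.54/53.2 = 0.1417 J/s.
Since 0.1417 < R, time spent handling C is better spent searching.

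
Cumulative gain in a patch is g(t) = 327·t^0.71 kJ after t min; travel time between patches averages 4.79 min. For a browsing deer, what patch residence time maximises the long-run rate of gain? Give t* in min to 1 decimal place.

By the marginal value theorem, leave when the instantaneous gain rate g'(t) equals the habitat-wide average g(t)/(T + t).
g'(t) = 0.71·327·t^-0.29. Setting 0.71·327·t^-0.29 = 327·t^0.71/(4.79+t) gives 0.71(4.79+t) = t, so 0.29·t = 0.71×4.79.
t* = 0.71×4.79/0.29 = 11.73 min.

11.7 min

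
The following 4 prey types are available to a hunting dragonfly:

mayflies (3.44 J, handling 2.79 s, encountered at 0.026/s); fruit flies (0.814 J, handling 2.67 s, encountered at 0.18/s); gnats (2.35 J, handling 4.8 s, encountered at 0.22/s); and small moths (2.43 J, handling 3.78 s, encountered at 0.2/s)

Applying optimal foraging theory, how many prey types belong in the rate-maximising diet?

3

Profitabilities (E/h, J/s): mayflies 1.23, small moths 0.643, gnats 0.49, fruit flies 0.305. Add prey in this order while the next type's profitability exceeds the intake rate on those already taken.
Rate on top 1: 0.08339. small moths: 0.643 > 0.08339 → include.
Rate on top 2: 0.3147. gnats: 0.49 > 0.3147 → include.
Rate on top 3: 0.3787. fruit flies: 0.305 < 0.3787 → exclude; stop.
Optimal diet: mayflies, small moths, gnats — 3 of 4 types.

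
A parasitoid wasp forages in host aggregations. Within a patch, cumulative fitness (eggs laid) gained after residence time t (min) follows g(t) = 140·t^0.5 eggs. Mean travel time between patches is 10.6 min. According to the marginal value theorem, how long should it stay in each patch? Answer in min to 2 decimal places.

10.60 min

By the marginal value theorem, leave when the instantaneous gain rate g'(t) equals the habitat-wide average g(t)/(T + t).
g'(t) = 0.5·140·t^-0.5. Setting 0.5·140·t^-0.5 = 140·t^0.5/(10.6+t) gives 0.5(10.6+t) = t, so 0.50·t = 0.5×10.6.
t* = 0.5×10.6/0.50 = 10.6 min.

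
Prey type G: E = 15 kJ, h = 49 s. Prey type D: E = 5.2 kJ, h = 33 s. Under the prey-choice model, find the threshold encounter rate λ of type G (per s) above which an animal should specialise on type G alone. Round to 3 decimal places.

The zero-one rule: include type D iff E₂/h₂ > λE₁/(1+λh₁). Equality gives the switch point.
λE₁h₂ = E₂ + λE₂h₁ ⇒ λ = E₂/(E₁h₂ − E₂h₁) = 5.2/(495 − 254.8) = 0.02165 per s.

0.022 per s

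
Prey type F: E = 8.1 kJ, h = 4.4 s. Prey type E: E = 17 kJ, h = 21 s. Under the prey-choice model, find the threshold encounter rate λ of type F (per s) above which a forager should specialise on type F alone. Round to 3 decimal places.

Drop type E once their profitability E₂/h₂ falls below the rate achievable on type F alone: E₂/h₂ = λE₁/(1 + λh₁).
Solve for λ: λE₁h₂ = E₂(1 + λh₁) → λ(E₁h₂ − E₂h₁) = E₂ → λ = E₂/(E₁h₂ − E₂h₁).
λ = 17/(8.1×21 − 17×4.4) = 17/95.3 = 0.1784 per s.

0.178 per s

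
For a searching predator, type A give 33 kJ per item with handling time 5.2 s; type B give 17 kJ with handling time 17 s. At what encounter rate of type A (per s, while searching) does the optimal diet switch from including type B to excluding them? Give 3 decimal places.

0.036 per s

Drop type B once their profitability E₂/h₂ falls below the rate achievable on type A alone: E₂/h₂ = λE₁/(1 + λh₁).
Solve for λ: λE₁h₂ = E₂(1 + λh₁) → λ(E₁h₂ − E₂h₁) = E₂ → λ = E₂/(E₁h₂ − E₂h₁).
λ = 17/(33×17 − 17×5.2) = 17/472.6 = 0.03597 per s.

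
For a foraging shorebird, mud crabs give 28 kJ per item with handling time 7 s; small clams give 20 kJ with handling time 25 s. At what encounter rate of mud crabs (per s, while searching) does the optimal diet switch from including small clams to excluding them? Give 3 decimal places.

0.036 per s

At the threshold, the rate on mud crabs alone equals the profitability of small clams: λ·28/(1 + λ·7) = 20/25 = 0.8.
Rearranging, λ(28 − 0.8×7) = 0.8, so λ = 0.8/22.4 = 0.03571 per s.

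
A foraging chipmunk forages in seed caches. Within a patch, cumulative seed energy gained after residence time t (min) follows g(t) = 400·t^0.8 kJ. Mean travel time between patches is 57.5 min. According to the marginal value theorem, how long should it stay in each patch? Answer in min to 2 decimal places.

By the marginal value theorem, leave when the instantaneous gain rate g'(t) equals the habitat-wide average g(t)/(T + t).
g'(t) = 0.8·400·t^-0.2. Setting 0.8·400·t^-0.2 = 400·t^0.8/(57.5+t) gives 0.8(57.5+t) = t, so 0.20·t = 0.8×57.5.
t* = 0.8×57.5/0.20 = 230 min.

230.00 min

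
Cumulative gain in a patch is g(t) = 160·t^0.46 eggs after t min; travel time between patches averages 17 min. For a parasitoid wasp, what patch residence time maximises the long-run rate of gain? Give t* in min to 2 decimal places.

14.48 min

Optimal t* satisfies g'(t*) = g(t*)/(T + t*).
g'(t) = 0.46·160·t^-0.54. Setting 0.46·160·t^-0.54 = 160·t^0.46/(17+t) gives 0.46(17+t) = t, so 0.54·t = 0.46×17.
t* = 0.46×17/0.54 = 14.48 min.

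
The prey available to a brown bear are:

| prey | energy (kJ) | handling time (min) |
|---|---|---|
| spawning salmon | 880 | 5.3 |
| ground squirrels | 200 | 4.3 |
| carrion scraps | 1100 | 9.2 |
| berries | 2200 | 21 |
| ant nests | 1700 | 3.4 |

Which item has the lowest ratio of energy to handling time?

In descending order of E/h:
ant nests: 1700/3.4 = 500 kJ/min
spawning salmon: 880/5.3 = 166 kJ/min
carrion scraps: 1100/9.2 = 120 kJ/min
berries: 2200/21 = 105 kJ/min
ground squirrels: 200/4.3 = 46.5 kJ/min

ground squirrels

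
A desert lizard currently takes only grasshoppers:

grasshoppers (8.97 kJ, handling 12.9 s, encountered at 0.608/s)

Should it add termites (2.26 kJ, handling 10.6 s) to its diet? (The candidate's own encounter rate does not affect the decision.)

Intake rate on the current diet: R = (0.608×8.97) / (1 + 0.608×12.9) = 5.454/8.843 = 0.6167 kJ/s.
termites: E/h = 2.26/10.6 = 0.2132 kJ/s.
Since 0.2132 < R, time spent handling termites is better spent searching.

No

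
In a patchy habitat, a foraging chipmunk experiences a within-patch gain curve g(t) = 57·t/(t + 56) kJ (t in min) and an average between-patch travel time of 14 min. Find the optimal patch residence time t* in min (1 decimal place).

28.0 min

Optimal t* satisfies g'(t*) = g(t*)/(T + t*).
g'(t) = 57·56/(t + 56)². Setting 57·56/(t+56)² = 57t/[(t+56)(14+t)] gives 56(14+t) = t(t+56), so t² = 56×14 = 784.
t* = √784 = 28 min.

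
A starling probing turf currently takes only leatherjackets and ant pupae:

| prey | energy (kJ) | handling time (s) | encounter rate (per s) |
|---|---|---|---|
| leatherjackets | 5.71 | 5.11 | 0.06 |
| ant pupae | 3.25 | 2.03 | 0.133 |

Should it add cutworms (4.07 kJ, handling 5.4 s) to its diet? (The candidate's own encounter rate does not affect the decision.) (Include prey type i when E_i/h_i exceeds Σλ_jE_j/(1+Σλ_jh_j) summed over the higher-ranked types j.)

Yes

Intake rate on the current diet: R = (0.06×5.71 + 0.133×3.25) / (1 + 0.06×5.11 + 0.133×2.03) = 0.7749/1.577 = 0.4915 kJ/s.
cutworms: E/h = 4.07/5.4 = 0.7537 kJ/s.
Since 0.7537 > R, including cutworms increases the long-run rate.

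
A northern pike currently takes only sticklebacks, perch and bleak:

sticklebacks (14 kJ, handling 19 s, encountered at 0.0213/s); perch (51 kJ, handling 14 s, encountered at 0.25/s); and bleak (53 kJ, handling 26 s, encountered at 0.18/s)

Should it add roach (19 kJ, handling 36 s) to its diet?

No

On sticklebacks, perch and bleak alone, R = ΣλE/(1+Σλh) = 22.59/9.585 = 2.357 kJ/s.
roach: E/h = 19/36 = 0.5278 kJ/s.
0.5278 < 2.357, so adding roach would lower the average — exclude it.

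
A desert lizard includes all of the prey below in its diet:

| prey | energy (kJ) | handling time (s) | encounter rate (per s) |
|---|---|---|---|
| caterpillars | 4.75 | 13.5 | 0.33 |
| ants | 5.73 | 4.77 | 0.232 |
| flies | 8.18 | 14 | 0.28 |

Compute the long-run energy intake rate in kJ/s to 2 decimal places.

0.49 kJ/s

R = (0.33×4.75 + 0.232×5.73 + 0.28×8.18) / (1 + 0.33×13.5 + 0.232×4.77 + 0.28×14) = 5.187/10.48 = 0.4949 kJ/s.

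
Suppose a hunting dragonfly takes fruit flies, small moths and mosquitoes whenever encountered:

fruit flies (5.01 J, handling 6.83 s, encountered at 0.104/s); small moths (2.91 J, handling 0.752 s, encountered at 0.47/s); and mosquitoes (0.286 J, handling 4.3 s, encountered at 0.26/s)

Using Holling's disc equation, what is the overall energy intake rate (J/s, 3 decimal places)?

0.617 J/s

Energy encountered per unit search time: 0.104×5.01 + 0.47×2.91 + 0.26×0.286 = 1.963 J/s.
Handling time per unit search time: 0.104×6.83 + 0.47×0.752 + 0.26×4.3 = 2.182.
Rate = 1.963/(1 + 2.182) = 0.617 J/s.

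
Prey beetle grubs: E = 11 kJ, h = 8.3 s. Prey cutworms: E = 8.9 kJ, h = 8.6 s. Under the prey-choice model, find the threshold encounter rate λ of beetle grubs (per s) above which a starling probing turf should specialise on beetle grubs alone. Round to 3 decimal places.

0.429 per s

The zero-one rule: include cutworms iff E₂/h₂ > λE₁/(1+λh₁). Equality gives the switch point.
λE₁h₂ = E₂ + λE₂h₁ ⇒ λ = E₂/(E₁h₂ − E₂h₁) = 8.9/(94.6 − 73.87) = 0.4293 per s.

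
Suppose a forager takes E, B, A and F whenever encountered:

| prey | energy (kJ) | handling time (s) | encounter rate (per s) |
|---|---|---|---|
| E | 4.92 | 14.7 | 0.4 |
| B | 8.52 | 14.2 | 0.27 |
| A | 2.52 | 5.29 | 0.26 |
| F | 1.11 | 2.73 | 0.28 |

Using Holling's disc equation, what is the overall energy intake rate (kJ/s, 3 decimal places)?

0.407 kJ/s

R = Σλ_iE_i / (1 + Σλ_ih_i)
Numerator: 0.4×4.92 + 0.27×8.52 + 0.26×2.52 + 0.28×1.11 = 5.234
Denominator: 1 + 0.4×14.7 + 0.27×14.2 + 0.26×5.29 + 0.28×2.73 = 12.85
R = 5.234/12.85 = 0.4072 kJ/s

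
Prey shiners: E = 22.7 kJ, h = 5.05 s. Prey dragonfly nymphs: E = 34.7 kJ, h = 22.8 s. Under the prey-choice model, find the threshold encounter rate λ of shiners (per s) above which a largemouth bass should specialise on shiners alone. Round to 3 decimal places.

0.101 per s

The zero-one rule: include dragonfly nymphs iff E₂/h₂ > λE₁/(1+λh₁). Equality gives the switch point.
λE₁h₂ = E₂ + λE₂h₁ ⇒ λ = E₂/(E₁h₂ − E₂h₁) = 34.7/(517.6 − 175.2) = 0.1014 per s.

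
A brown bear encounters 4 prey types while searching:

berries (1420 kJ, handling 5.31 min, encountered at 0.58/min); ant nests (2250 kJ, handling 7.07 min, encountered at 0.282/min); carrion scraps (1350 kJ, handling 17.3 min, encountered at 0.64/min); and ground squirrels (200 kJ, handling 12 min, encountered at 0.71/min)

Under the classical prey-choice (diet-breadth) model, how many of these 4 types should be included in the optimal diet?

2

E/h in descending order: ant nests 318, berries 267, carrion scraps 78, ground squirrels 16.7 kJ/min. The optimal diet is the largest prefix of this list for which every included type satisfies E_i/h_i > R on the types above it.
Rate on top 1: 211.9. berries: 267 > 211.9 → include.
Rate on top 2: 240.1. carrion scraps: 78 < 240.1 → exclude; stop.
Optimal diet: ant nests, berries — 2 of 4 types.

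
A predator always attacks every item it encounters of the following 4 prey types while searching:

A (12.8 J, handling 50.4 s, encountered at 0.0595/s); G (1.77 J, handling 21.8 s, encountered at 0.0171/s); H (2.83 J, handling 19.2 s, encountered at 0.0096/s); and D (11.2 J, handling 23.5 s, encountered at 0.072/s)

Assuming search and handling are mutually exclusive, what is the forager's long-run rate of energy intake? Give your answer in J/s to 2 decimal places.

0.26 J/s

R = (0.0595×12.8 + 0.0171×1.77 + 0.0096×2.83 + 0.072×11.2) / (1 + 0.0595×50.4 + 0.0171×21.8 + 0.0096×19.2 + 0.072×23.5) = 1.625/6.248 = 0.2602 J/s.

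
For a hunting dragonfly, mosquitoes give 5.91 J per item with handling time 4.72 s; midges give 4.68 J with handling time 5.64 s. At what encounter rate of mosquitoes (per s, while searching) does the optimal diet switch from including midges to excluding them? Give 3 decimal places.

At the threshold, the rate on mosquitoes alone equals the profitability of midges: λ·5.91/(1 + λ·4.72) = 4.68/5.64 = 0.8298.
Rearranging, λ(5.91 − 0.8298×4.72) = 0.8298, so λ = 0.8298/1.993 = 0.4163 per s.

0.416 per s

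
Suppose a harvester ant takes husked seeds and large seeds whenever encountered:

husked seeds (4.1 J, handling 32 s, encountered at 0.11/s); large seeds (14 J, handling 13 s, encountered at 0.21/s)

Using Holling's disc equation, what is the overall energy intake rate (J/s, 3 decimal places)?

R = Σλ_iE_i / (1 + Σλ_ih_i)
Numerator: 0.11×4.1 + 0.21×14 = 3.391
Denominator: 1 + 0.11×32 + 0.21×13 = 7.25
R = 3.391/7.25 = 0.4677 J/s

0.468 J/s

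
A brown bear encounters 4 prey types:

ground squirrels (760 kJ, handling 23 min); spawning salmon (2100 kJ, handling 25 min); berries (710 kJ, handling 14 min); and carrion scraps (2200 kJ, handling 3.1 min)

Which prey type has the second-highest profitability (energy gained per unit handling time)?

spawning salmon

In descending order of E/h:
carrion scraps: 2200/3.1 = 710 kJ/min
spawning salmon: 2100/25 = 84 kJ/min
berries: 710/14 = 50.7 kJ/min
ground squirrels: 760/23 = 33 kJ/min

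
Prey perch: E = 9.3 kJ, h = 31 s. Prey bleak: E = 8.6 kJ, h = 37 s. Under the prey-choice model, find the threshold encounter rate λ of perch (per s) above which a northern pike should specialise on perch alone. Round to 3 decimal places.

The zero-one rule: include bleak iff E₂/h₂ > λE₁/(1+λh₁). Equality gives the switch point.
λE₁h₂ = E₂ + λE₂h₁ ⇒ λ = E₂/(E₁h₂ − E₂h₁) = 8.6/(344.1 − 266.6) = 0.111 per s.

0.111 per s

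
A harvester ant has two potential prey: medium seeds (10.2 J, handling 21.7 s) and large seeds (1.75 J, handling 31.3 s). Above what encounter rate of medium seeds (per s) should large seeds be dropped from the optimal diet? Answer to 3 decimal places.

The zero-one rule: include large seeds iff E₂/h₂ > λE₁/(1+λh₁). Equality gives the switch point.
λE₁h₂ = E₂ + λE₂h₁ ⇒ λ = E₂/(E₁h₂ − E₂h₁) = 1.75/(319.3 − 37.98) = 0.006221 per s.

0.006 per s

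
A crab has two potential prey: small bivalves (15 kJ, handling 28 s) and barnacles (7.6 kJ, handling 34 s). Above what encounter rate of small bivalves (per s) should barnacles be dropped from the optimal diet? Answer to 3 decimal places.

0.026 per s

Drop barnacles once their profitability E₂/h₂ falls below the rate achievable on small bivalves alone: E₂/h₂ = λE₁/(1 + λh₁).
Solve for λ: λE₁h₂ = E₂(1 + λh₁) → λ(E₁h₂ − E₂h₁) = E₂ → λ = E₂/(E₁h₂ − E₂h₁).
λ = 7.6/(15×34 − 7.6×28) = 7.6/297.2 = 0.02557 per s.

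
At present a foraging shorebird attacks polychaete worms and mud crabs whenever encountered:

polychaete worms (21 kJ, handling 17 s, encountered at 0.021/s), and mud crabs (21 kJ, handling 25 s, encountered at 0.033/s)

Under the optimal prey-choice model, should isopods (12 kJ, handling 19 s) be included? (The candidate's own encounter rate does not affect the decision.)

On polychaete worms and mud crabs alone, R = ΣλE/(1+Σλh) = 1.134/2.182 = 0.5197 kJ/s.
isopods: E/h = 12/19 = 0.6316 kJ/s.
Since 0.6316 > R, including isopods increases the long-run rate.

Yes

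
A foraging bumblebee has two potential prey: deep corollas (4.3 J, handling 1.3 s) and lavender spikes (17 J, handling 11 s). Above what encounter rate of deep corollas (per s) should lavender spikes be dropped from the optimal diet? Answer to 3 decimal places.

The zero-one rule: include lavender spikes iff E₂/h₂ > λE₁/(1+λh₁). Equality gives the switch point.
λE₁h₂ = E₂ + λE₂h₁ ⇒ λ = E₂/(E₁h₂ − E₂h₁) = 17/(47.3 − 22.1) = 0.6746 per s.

0.675 per s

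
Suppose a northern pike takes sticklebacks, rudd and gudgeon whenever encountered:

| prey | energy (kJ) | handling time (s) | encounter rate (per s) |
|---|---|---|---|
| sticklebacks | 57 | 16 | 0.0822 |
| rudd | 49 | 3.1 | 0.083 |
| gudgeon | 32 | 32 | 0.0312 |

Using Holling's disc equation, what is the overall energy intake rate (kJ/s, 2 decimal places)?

R = Σλ_iE_i / (1 + Σλ_ih_i)
Numerator: 0.0822×57 + 0.083×49 + 0.0312×32 = 9.751
Denominator: 1 + 0.0822×16 + 0.083×3.1 + 0.0312×32 = 3.571
R = 9.751/3.571 = 2.731 kJ/s

2.73 kJ/s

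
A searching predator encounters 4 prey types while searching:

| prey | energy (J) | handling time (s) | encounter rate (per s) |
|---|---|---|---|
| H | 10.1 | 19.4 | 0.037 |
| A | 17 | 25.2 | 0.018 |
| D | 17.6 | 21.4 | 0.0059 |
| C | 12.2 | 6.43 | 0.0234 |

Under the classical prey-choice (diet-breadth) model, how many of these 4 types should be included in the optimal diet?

Profitabilities (E/h, J/s): C 1.9, D 0.822, A 0.675, H 0.521. Add prey in this order while the next type's profitability exceeds the intake rate on those already taken.
Rate on top 1: 0.2481. D: 0.822 > 0.2481 → include.
Rate on top 2: 0.3049. A: 0.675 > 0.3049 → include.
Rate on top 3: 0.4018. H: 0.521 > 0.4018 → include.
Optimal diet: C, D, A, H — 4 of 4 types.

4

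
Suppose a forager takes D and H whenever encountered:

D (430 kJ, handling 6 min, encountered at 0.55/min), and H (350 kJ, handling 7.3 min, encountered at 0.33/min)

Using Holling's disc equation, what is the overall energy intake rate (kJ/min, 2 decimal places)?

52.47 kJ/min

R = (0.55×430 + 0.33×350) / (1 + 0.55×6 + 0.33×7.3) = 352/6.709 = 52.47 kJ/min.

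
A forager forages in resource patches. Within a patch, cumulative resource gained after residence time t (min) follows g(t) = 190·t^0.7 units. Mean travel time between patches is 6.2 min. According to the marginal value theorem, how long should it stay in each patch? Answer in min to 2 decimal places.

Maximise g(t)/(T+t): set derivative to zero → g'(t)(T+t) = g(t).
g'(t) = 0.7·190·t^-0.3. Setting 0.7·190·t^-0.3 = 190·t^0.7/(6.2+t) gives 0.7(6.2+t) = t, so 0.30·t = 0.7×6.2.
t* = 0.7×6.2/0.30 = 14.47 min.

14.47 min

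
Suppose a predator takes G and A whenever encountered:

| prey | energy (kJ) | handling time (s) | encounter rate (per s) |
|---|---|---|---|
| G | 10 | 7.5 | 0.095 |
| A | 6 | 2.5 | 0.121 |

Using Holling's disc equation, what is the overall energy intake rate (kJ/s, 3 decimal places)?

0.832 kJ/s

Energy encountered per unit search time: 0.095×10 + 0.121×6 = 1.676 kJ/s.
Handling time per unit search time: 0.095×7.5 + 0.121×2.5 = 1.015.
Rate = 1.676/(1 + 1.015) = 0.8318 kJ/s.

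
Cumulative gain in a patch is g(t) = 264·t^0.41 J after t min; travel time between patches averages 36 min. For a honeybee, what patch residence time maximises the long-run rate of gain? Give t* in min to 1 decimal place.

By the marginal value theorem, leave when the instantaneous gain rate g'(t) equals the habitat-wide average g(t)/(T + t).
g'(t) = 0.41·264·t^-0.59. Setting 0.41·264·t^-0.59 = 264·t^0.41/(36+t) gives 0.41(36+t) = t, so 0.59·t = 0.41×36.
t* = 0.41×36/0.59 = 25.02 min.

25.0 min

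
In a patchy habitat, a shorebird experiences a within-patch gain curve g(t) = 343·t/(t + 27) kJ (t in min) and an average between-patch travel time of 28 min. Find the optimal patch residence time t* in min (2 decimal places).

Optimal t* satisfies g'(t*) = g(t*)/(T + t*).
g'(t) = 343·27/(t + 27)². Setting 343·27/(t+27)² = 343t/[(t+27)(28+t)] gives 27(28+t) = t(t+27), so t² = 27×28 = 756.
t* = √756 = 27.5 min.

27.50 min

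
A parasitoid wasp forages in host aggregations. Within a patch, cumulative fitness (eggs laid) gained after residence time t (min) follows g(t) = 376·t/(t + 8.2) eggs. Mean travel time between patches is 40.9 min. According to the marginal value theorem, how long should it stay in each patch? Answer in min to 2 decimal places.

18.31 min

Maximise g(t)/(T+t): set derivative to zero → g'(t)(T+t) = g(t).
g'(t) = 376·8.2/(t + 8.2)². Setting 376·8.2/(t+8.2)² = 376t/[(t+8.2)(40.9+t)] gives 8.2(40.9+t) = t(t+8.2), so t² = 8.2×40.9 = 335.4.
t* = √335.4 = 18.31 min.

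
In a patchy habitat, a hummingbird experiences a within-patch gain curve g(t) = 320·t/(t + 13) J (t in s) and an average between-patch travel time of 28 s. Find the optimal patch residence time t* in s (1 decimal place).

Maximise g(t)/(T+t): set derivative to zero → g'(t)(T+t) = g(t).
g'(t) = 320·13/(t + 13)². Setting 320·13/(t+13)² = 320t/[(t+13)(28+t)] gives 13(28+t) = t(t+13), so t² = 13×28 = 364.
t* = √364 = 19.08 s.

19.1 s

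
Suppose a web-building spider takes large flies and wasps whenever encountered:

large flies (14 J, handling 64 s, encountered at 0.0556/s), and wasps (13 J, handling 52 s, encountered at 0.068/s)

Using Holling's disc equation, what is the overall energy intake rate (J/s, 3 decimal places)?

0.205 J/s

R = Σλ_iE_i / (1 + Σλ_ih_i)
Numerator: 0.0556×14 + 0.068×13 = 1.662
Denominator: 1 + 0.0556×64 + 0.068×52 = 8.094
R = 1.662/8.094 = 0.2054 J/s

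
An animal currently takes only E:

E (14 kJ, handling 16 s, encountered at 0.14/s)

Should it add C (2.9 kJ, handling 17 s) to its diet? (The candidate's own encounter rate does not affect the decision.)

No

Intake rate on the current diet: R = (0.14×14) / (1 + 0.14×16) = 1.96/3.24 = 0.6049 kJ/s.
Profitability of C: 2.9/17 = 0.1706 kJ/s.
0.1706 < 0.6049, so adding C would lower the average — exclude it.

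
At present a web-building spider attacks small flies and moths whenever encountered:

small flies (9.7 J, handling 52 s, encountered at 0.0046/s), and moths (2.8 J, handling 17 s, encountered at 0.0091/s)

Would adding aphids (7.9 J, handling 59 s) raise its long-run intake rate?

Yes

Current rate: (0.0046×9.7 + 0.0091×2.8)/(1 + 0.0046×52 + 0.0091×17) = 0.05029 J/s.
Profitability of aphids: 7.9/59 = 0.1339 J/s.
0.1339 > 0.05029, so adding aphids raises the average — include it.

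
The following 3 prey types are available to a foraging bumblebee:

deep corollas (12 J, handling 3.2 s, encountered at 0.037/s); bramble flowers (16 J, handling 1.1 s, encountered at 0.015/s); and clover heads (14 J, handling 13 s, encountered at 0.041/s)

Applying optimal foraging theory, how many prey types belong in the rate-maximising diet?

Profitabilities (E/h, J/s): bramble flowers 14.5, deep corollas 3.75, clover heads 1.08. Add prey in this order while the next type's profitability exceeds the intake rate on those already taken.
Rate on top 1: 0.2361. deep corollas: 3.75 > 0.2361 → include.
Rate on top 2: 0.6027. clover heads: 1.08 > 0.6027 → include.
Optimal diet: bramble flowers, deep corollas, clover heads — 3 of 3 types.

3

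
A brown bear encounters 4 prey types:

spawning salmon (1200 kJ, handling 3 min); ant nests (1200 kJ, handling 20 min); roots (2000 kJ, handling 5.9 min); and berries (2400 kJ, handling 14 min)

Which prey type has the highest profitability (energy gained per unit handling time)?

spawning salmon

Profitability E/h (kJ/min): spawning salmon = 1200/3 = 400, ant nests = 1200/20 = 60, roots = 2000/5.9 = 339, berries = 2400/14 = 171.
Ranked: spawning salmon > roots > berries > ant nests.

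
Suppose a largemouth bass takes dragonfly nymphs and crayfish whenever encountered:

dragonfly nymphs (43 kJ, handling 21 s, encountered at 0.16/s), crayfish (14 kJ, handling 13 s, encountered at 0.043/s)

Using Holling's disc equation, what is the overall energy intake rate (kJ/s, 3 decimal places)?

1.521 kJ/s

R = Σλ_iE_i / (1 + Σλ_ih_i)
Numerator: 0.16×43 + 0.043×14 = 7.482
Denominator: 1 + 0.16×21 + 0.043×13 = 4.919
R = 7.482/4.919 = 1.521 kJ/s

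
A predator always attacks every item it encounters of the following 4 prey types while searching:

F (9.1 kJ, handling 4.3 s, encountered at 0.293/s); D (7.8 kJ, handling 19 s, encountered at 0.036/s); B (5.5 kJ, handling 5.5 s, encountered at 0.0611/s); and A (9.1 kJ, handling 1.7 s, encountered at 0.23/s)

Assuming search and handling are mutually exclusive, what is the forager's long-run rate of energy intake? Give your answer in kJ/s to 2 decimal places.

R = (0.293×9.1 + 0.036×7.8 + 0.0611×5.5 + 0.23×9.1) / (1 + 0.293×4.3 + 0.036×19 + 0.0611×5.5 + 0.23×1.7) = 5.376/3.671 = 1.465 kJ/s.

1.46 kJ/s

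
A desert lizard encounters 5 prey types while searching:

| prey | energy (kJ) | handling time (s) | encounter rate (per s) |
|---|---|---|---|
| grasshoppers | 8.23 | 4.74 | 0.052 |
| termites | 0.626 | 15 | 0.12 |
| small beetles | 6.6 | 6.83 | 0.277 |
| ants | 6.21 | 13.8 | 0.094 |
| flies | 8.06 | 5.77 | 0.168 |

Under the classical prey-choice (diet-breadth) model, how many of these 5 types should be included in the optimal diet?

E/h in descending order: grasshoppers 1.74, flies 1.4, small beetles 0.966, ants 0.45, termites 0.0417 kJ/s. The optimal diet is the largest prefix of this list for which every included type satisfies E_i/h_i > R on the types above it.
Rate on top 1: 0.3433. flies: 1.4 > 0.3433 → include.
Rate on top 2: 0.8042. small beetles: 0.966 > 0.8042 → include.
Rate on top 3: 0.8789. ants: 0.45 < 0.8789 → exclude; stop.
Optimal diet: grasshoppers, flies, small beetles — 3 of 5 types.

3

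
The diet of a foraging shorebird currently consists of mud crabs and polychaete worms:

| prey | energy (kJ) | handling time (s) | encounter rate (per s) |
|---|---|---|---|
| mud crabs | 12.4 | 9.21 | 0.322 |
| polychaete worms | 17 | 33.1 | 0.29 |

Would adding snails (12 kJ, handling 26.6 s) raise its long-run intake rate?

No

On mud crabs and polychaete worms alone, R = ΣλE/(1+Σλh) = 8.923/13.56 = 0.6578 kJ/s.
Profitability of snails: 12/26.6 = 0.4511 kJ/s.
0.4511 < 0.6578, so adding snails would lower the average — exclude it.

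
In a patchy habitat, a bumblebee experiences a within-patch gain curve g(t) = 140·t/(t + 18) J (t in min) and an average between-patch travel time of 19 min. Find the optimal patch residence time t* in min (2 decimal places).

18.49 min

Maximise g(t)/(T+t): set derivative to zero → g'(t)(T+t) = g(t).
g'(t) = 140·18/(t + 18)². Setting 140·18/(t+18)² = 140t/[(t+18)(19+t)] gives 18(19+t) = t(t+18), so t² = 18×19 = 342.
t* = √342 = 18.49 min.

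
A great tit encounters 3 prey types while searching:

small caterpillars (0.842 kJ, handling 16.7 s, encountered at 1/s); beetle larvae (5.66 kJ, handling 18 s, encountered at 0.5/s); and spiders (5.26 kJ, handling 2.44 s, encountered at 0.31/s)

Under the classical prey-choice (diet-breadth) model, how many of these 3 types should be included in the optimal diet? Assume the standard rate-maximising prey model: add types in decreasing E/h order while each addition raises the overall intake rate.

Rank by E/h (kJ/s): spiders 2.16, beetle larvae 0.314, small caterpillars 0.0504. Include each in turn until the next type's E/h falls below the running intake rate.
Rate on top 1: 0.9284. beetle larvae: 0.314 < 0.9284 → exclude; stop.
Optimal diet: spiders — 1 of 3 types.

1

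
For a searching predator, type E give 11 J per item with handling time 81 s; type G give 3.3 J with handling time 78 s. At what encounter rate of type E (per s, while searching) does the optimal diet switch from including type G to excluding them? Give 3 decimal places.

The zero-one rule: include type G iff E₂/h₂ > λE₁/(1+λh₁). Equality gives the switch point.
λE₁h₂ = E₂ + λE₂h₁ ⇒ λ = E₂/(E₁h₂ − E₂h₁) = 3.3/(858 − 267.3) = 0.005587 per s.

0.006 per s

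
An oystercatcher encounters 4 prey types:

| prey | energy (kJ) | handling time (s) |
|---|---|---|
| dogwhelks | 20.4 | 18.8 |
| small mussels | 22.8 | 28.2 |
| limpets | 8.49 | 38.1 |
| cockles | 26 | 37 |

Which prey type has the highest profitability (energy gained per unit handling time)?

In descending order of E/h:
dogwhelks: 20.4/18.8 = 1.09 kJ/s
small mussels: 22.8/28.2 = 0.809 kJ/s
cockles: 26/37 = 0.703 kJ/s
limpets: 8.49/38.1 = 0.223 kJ/s

dogwhelks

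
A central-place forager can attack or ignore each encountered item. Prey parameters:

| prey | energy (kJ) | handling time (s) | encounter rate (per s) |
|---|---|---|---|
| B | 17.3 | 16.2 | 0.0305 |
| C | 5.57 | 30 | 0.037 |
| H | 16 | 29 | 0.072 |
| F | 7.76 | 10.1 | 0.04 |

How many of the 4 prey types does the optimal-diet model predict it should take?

Profitabilities (E/h, kJ/s): B 1.07, F 0.768, H 0.552, C 0.186. Add prey in this order while the next type's profitability exceeds the intake rate on those already taken.
Rate on top 1: 0.3532. F: 0.768 > 0.3532 → include.
Rate on top 2: 0.4415. H: 0.552 > 0.4415 → include.
Rate on top 3: 0.4992. C: 0.186 < 0.4992 → exclude; stop.
Optimal diet: B, F, H — 3 of 4 types.

3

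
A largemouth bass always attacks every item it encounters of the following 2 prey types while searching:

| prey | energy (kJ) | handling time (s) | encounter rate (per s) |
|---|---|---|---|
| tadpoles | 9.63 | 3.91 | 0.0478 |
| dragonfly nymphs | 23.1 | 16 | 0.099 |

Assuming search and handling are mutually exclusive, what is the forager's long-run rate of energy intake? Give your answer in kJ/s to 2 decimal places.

R = Σλ_iE_i / (1 + Σλ_ih_i)
Numerator: 0.0478×9.63 + 0.099×23.1 = 2.747
Denominator: 1 + 0.0478×3.91 + 0.099×16 = 2.771
R = 2.747/2.771 = 0.9915 kJ/s

0.99 kJ/s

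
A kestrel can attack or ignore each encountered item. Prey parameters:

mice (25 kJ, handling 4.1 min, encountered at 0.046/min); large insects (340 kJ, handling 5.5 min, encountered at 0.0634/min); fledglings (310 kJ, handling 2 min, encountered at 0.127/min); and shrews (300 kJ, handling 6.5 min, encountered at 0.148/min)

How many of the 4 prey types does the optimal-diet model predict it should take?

3

E/h in descending order: fledglings 155, large insects 61.8, shrews 46.2, mice 6.1 kJ/min. The optimal diet is the largest prefix of this list for which every included type satisfies E_i/h_i > R on the types above it.
Rate on top 1: 31.4. large insects: 61.8 > 31.4 → include.
Rate on top 2: 38.01. shrews: 46.2 > 38.01 → include.
Rate on top 3: 41.07. mice: 6.1 < 41.07 → exclude; stop.
Optimal diet: fledglings, large insects, shrews — 3 of 4 types.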